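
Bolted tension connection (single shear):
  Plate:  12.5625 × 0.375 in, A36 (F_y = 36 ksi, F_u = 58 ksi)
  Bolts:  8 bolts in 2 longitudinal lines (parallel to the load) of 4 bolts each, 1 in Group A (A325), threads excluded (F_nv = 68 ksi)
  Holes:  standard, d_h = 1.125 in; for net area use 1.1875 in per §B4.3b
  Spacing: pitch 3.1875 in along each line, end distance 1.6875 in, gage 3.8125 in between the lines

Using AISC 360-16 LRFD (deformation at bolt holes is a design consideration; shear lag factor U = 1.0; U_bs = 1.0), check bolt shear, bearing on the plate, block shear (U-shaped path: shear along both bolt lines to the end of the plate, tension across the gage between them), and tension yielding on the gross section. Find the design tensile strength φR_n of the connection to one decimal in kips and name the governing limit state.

152.6 kips (gross-section yield governs)

Bolt shear: A_b = π(1)²/4 = 0.7854 in². φR_n = 0.75 × 68 × 0.7854 × 8 × 1 = 320.4 kips.
Bearing (0.375 in plate, F_u = 58 ksi): end bolts L_c = 1.6875 − 1.125/2 = 1.125, R_n = min(1.2×1.125×0.375×58, 2.4×1×0.375×58) = 29.363 kips/bolt; interior L_c = 3.1875 − 1.125 = 2.0625, R_n = 52.2 kips/bolt. φR_n = 0.75 × (2×29.363 + 6×52.2) = 278.9 kips.
Block shear: shear path 2×[1.6875+3×3.1875] = 2×11.25 in, A_gv = 8.4375, A_nv = 2×(11.25 − 3.5×1.1875)×0.375 = 5.3203 in²; tension across gage: (3.8125 − 1×1.1875)×0.375 = 0.98438 in². R_n = min(0.6×58×5.3203, 0.6×36×8.4375) + 1.0×58×0.98438 = min(185.15, 182.25) + 57.094 = 239.34 kips. φR_n = 0.75 × 239.34 = 179.5 kips.
Tension yield (gross): A_g = 12.5625×0.375 = 4.7109 in². φR_n = 0.90 × 36 × 4.7109 = 152.6 kips.
Governing: min(320.4, 278.9, 179.5, 152.6) = 152.6 kips → gross-section yield.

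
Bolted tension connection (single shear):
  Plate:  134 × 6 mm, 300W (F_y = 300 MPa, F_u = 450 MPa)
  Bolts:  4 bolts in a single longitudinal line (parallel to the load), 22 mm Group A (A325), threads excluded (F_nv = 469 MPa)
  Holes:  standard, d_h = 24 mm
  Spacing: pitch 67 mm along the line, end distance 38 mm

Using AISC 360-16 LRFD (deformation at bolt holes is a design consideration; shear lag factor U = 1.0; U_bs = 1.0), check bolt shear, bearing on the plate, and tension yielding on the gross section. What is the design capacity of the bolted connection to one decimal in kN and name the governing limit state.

217.1 kN (gross-section yield governs)

Bolt shear: A_b = π(22)²/4 = 380.13 mm². φR_n = 0.75 × 469 × 380.13 × 4 × 1 = 534.8 kN.
Bearing (6 mm plate, F_u = 450 MPa): end bolts L_c = 38 − 24/2 = 26, R_n = min(1.2×26×6×450, 2.4×22×6×450) = 84.24 kN/bolt; interior L_c = 67 − 24 = 43, R_n = 139.32 kN/bolt. φR_n = 0.75 × (1×84.24 + 3×139.32) = 376.7 kN.
Tension yield (gross): A_g = 134×6 = 804 mm². φR_n = 0.90 × 300 × 804 = 217.1 kN.
Governing: min(534.8, 376.7, 217.1) = 217.1 kN → gross-section yield.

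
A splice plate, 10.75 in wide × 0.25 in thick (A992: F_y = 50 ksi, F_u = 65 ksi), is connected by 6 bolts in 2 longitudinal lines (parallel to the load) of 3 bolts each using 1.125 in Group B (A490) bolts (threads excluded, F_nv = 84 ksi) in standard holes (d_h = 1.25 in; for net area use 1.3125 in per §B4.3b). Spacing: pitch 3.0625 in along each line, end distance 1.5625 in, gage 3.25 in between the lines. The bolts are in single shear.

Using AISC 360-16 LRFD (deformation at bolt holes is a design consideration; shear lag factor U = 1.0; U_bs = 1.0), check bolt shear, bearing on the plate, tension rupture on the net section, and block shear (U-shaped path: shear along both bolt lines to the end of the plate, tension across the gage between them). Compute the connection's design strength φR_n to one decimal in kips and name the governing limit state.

88.1 kips (block shear governs)

Bolt shear: A_b = π(1.125)²/4 = 0.99402 in². φR_n = 0.75 × 84 × 0.99402 × 6 × 1 = 375.7 kips.
Bearing (0.25 in plate, F_u = 65 ksi): end bolts L_c = 1.5625 − 1.25/2 = 0.9375, R_n = min(1.2×0.9375×0.25×65, 2.4×1.125×0.25×65) = 18.281 kips/bolt; interior L_c = 3.0625 − 1.25 = 1.8125, R_n = 35.344 kips/bolt. φR_n = 0.75 × (2×18.281 + 4×35.344) = 133.5 kips.
Tension rupture (net): A_n = (10.75 − 2×1.3125)×0.25 = 2.0313 in² (U = 1.0, A_e = A_n). φR_n = 0.75 × 65 × 2.0313 = 99.0 kips.
Block shear: shear path 2×[1.5625+2×3.0625] = 2×7.6875 in, A_gv = 3.8438, A_nv = 2×(7.6875 − 2.5×1.3125)×0.25 = 2.2031 in²; tension across gage: (3.25 − 1×1.3125)×0.25 = 0.48438 in². R_n = min(0.6×65×2.2031, 0.6×50×3.8438) + 1.0×65×0.48438 = min(85.921, 115.31) + 31.485 = 117.41 kips. φR_n = 0.75 × 117.41 = 88.1 kips.
Governing: min(375.7, 133.5, 99.0, 88.1) = 88.1 kips → block shear.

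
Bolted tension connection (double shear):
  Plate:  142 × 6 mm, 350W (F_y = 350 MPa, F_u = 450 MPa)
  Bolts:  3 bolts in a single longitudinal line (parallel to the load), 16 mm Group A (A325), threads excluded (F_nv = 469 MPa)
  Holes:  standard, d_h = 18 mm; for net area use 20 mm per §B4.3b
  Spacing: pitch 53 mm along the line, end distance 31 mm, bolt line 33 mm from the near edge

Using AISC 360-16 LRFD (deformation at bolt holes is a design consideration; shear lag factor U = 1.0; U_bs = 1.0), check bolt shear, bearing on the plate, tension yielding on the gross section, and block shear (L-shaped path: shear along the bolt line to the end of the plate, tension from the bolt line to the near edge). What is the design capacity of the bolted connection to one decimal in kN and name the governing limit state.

Bolt shear: A_b = π(16)²/4 = 201.06 mm². φR_n = 0.75 × 469 × 201.06 × 3 × 2 = 424.3 kN.
Bearing (6 mm plate, F_u = 450 MPa): end bolts L_c = 31 − 18/2 = 22, R_n = min(1.2×22×6×450, 2.4×16×6×450) = 71.28 kN/bolt; interior L_c = 53 − 18 = 35, R_n = 103.68 kN/bolt. φR_n = 0.75 × (1×71.28 + 2×103.68) = 209.0 kN.
Tension yield (gross): A_g = 142×6 = 852 mm². φR_n = 0.90 × 350 × 852 = 268.4 kN.
Block shear: shear path 1×[31+2×53] = 1×137 mm, A_gv = 822, A_nv = 1×(137 − 2.5×20)×6 = 522 mm²; tension to near edge: (33 − 0.5×20)×6 = 138 mm². R_n = min(0.6×450×522, 0.6×350×822) + 1.0×450×138 = min(140.94, 172.62) + 62.1 = 203.04 kN. φR_n = 0.75 × 203.04 = 152.3 kN.
Governing: min(424.3, 209.0, 268.4, 152.3) = 152.3 kN → block shear.

152.3 kN (block shear governs)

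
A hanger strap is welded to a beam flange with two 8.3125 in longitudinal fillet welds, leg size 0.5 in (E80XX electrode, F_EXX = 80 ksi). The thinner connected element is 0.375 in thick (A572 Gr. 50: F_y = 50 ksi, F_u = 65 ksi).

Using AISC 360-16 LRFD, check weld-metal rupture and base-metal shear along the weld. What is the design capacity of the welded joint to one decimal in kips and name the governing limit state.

Weld metal: throat = 0.707×0.5 = 0.3535 in, L = 2×8.3125 = 16.625 in. φR_n = 0.75 × 0.6 × 80 × 0.3535 × 16.625 = 211.6 kips.
Base metal shear (0.375 in plate): yield φR_n = 1.0×0.6×50×0.375×16.625 = 187.0 kips; rupture φR_n = 0.75×0.6×65×0.375×16.625 = 182.4 kips; take 182.4 kips (rupture).
Governing: min(211.6, 182.4) = 182.4 kips → base-metal shear.

182.4 kips (base-metal shear governs)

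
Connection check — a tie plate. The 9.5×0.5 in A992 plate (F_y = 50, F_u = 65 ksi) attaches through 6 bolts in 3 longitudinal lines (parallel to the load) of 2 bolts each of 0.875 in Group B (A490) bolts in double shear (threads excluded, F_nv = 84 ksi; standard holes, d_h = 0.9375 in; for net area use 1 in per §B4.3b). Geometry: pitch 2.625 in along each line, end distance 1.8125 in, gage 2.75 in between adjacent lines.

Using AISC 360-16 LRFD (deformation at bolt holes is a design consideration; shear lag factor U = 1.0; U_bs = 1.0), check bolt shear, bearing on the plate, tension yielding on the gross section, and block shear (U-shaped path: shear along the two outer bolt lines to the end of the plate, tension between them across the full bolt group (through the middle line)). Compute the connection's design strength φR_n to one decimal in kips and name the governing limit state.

171.2 kips (block shear governs)

Bolt shear: A_b = π(0.875)²/4 = 0.60132 in². φR_n = 0.75 × 84 × 0.60132 × 6 × 2 = 454.6 kips.
Bearing (0.5 in plate, F_u = 65 ksi): end bolts L_c = 1.8125 − 0.9375/2 = 1.34375, R_n = min(1.2×1.34375×0.5×65, 2.4×0.875×0.5×65) = 52.406 kips/bolt; interior L_c = 2.625 − 0.9375 = 1.6875, R_n = 65.813 kips/bolt. φR_n = 0.75 × (3×52.406 + 3×65.813) = 266.0 kips.
Tension yield (gross): A_g = 9.5×0.5 = 4.75 in². φR_n = 0.90 × 50 × 4.75 = 213.8 kips.
Block shear: shear path 2×[1.8125+1×2.625] = 2×4.4375 in, A_gv = 4.4375, A_nv = 2×(4.4375 − 1.5×1)×0.5 = 2.9375 in²; tension across gage: (5.5 − 2×1)×0.5 = 1.75 in². R_n = min(0.6×65×2.9375, 0.6×50×4.4375) + 1.0×65×1.75 = min(114.56, 133.13) + 113.75 = 228.31 kips. φR_n = 0.75 × 228.31 = 171.2 kips.
Governing: min(454.6, 266.0, 213.8, 171.2) = 171.2 kips → block shear.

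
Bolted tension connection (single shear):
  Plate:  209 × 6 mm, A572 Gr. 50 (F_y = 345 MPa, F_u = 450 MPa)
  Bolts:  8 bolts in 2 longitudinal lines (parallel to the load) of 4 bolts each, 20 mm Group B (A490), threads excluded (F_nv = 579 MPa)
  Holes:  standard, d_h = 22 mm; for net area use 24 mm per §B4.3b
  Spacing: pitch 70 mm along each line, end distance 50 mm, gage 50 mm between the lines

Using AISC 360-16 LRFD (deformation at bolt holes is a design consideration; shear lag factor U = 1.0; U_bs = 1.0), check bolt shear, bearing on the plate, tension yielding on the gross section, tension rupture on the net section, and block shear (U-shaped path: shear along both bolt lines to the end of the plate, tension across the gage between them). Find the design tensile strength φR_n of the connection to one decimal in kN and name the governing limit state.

Bolt shear: A_b = π(20)²/4 = 314.16 mm². φR_n = 0.75 × 579 × 314.16 × 8 × 1 = 1091.4 kN.
Bearing (6 mm plate, F_u = 450 MPa): end bolts L_c = 50 − 22/2 = 39, R_n = min(1.2×39×6×450, 2.4×20×6×450) = 126.36 kN/bolt; interior L_c = 70 − 22 = 48, R_n = 129.6 kN/bolt. φR_n = 0.75 × (2×126.36 + 6×129.6) = 772.7 kN.
Tension yield (gross): A_g = 209×6 = 1254 mm². φR_n = 0.90 × 345 × 1254 = 389.4 kN.
Tension rupture (net): A_n = (209 − 2×24)×6 = 966 mm² (U = 1.0, A_e = A_n). φR_n = 0.75 × 450 × 966 = 326.0 kN.
Block shear: shear path 2×[50+3×70] = 2×260 mm, A_gv = 3120, A_nv = 2×(260 − 3.5×24)×6 = 2112 mm²; tension across gage: (50 − 1×24)×6 = 156 mm². R_n = min(0.6×450×2112, 0.6×345×3120) + 1.0×450×156 = min(570.24, 645.84) + 70.2 = 640.44 kN. φR_n = 0.75 × 640.44 = 480.3 kN.
Governing: min(1091.4, 772.7, 389.4, 326.0, 480.3) = 326.0 kN → net-section rupture.

326.0 kN (net-section rupture governs)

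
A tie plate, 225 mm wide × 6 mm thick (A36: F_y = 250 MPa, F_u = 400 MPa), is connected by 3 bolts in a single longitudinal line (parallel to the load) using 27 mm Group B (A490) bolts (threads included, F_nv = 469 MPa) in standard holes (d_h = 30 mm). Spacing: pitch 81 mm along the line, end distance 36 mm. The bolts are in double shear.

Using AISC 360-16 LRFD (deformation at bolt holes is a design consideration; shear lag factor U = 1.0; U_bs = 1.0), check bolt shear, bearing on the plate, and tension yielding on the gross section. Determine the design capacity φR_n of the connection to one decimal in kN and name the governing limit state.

265.7 kN (bearing governs)

Bolt shear: A_b = π(27)²/4 = 572.56 mm². φR_n = 0.75 × 469 × 572.56 × 3 × 2 = 1208.4 kN.
Bearing (6 mm plate, F_u = 400 MPa): end bolts L_c = 36 − 30/2 = 21, R_n = min(1.2×21×6×400, 2.4×27×6×400) = 60.48 kN/bolt; interior L_c = 81 − 30 = 51, R_n = 146.88 kN/bolt. φR_n = 0.75 × (1×60.48 + 2×146.88) = 265.7 kN.
Tension yield (gross): A_g = 225×6 = 1350 mm². φR_n = 0.90 × 250 × 1350 = 303.8 kN.
Governing: min(1208.4, 265.7, 303.8) = 265.7 kN → bearing.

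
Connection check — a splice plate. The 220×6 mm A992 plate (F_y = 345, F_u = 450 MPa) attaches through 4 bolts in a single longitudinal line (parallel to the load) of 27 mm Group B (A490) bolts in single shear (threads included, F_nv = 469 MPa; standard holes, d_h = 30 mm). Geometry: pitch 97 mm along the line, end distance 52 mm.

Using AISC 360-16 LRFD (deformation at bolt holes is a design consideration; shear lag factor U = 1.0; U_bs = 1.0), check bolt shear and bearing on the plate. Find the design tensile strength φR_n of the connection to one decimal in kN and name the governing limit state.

483.6 kN (bearing governs)

Bolt shear: A_b = π(27)²/4 = 572.56 mm². φR_n = 0.75 × 469 × 572.56 × 4 × 1 = 805.6 kN.
Bearing (6 mm plate, F_u = 450 MPa): end bolts L_c = 52 − 30/2 = 37, R_n = min(1.2×37×6×450, 2.4×27×6×450) = 119.88 kN/bolt; interior L_c = 97 − 30 = 67, R_n = 174.96 kN/bolt. φR_n = 0.75 × (1×119.88 + 3×174.96) = 483.6 kN.
Governing: min(805.6, 483.6) = 483.6 kN → bearing.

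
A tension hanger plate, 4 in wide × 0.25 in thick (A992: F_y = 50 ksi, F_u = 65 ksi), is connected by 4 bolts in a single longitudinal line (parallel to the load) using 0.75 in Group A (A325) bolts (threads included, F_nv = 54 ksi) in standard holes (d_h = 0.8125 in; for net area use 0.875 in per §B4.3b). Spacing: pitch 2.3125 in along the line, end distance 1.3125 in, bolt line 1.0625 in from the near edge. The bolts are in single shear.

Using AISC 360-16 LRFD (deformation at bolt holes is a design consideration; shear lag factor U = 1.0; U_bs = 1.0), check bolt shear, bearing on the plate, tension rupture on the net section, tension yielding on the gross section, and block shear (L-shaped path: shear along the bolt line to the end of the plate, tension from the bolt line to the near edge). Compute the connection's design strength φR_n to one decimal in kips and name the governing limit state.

Bolt shear: A_b = π(0.75)²/4 = 0.44179 in². φR_n = 0.75 × 54 × 0.44179 × 4 × 1 = 71.6 kips.
Bearing (0.25 in plate, F_u = 65 ksi): end bolts L_c = 1.3125 − 0.8125/2 = 0.90625, R_n = min(1.2×0.90625×0.25×65, 2.4×0.75×0.25×65) = 17.672 kips/bolt; interior L_c = 2.3125 − 0.8125 = 1.5, R_n = 29.25 kips/bolt. φR_n = 0.75 × (1×17.672 + 3×29.25) = 79.1 kips.
Tension rupture (net): A_n = (4 − 1×0.875)×0.25 = 0.78125 in² (U = 1.0, A_e = A_n). φR_n = 0.75 × 65 × 0.78125 = 38.1 kips.
Tension yield (gross): A_g = 4×0.25 = 1 in². φR_n = 0.90 × 50 × 1 = 45.0 kips.
Block shear: shear path 1×[1.3125+3×2.3125] = 1×8.25 in, A_gv = 2.0625, A_nv = 1×(8.25 − 3.5×0.875)×0.25 = 1.2969 in²; tension to near edge: (1.0625 − 0.5×0.875)×0.25 = 0.15625 in². R_n = min(0.6×65×1.2969, 0.6×50×2.0625) + 1.0×65×0.15625 = min(50.579, 61.875) + 10.156 = 60.735 kips. φR_n = 0.75 × 60.735 = 45.6 kips.
Governing: min(71.6, 79.1, 38.1, 45.0, 45.6) = 38.1 kips → net-section rupture.

38.1 kips (net-section rupture governs)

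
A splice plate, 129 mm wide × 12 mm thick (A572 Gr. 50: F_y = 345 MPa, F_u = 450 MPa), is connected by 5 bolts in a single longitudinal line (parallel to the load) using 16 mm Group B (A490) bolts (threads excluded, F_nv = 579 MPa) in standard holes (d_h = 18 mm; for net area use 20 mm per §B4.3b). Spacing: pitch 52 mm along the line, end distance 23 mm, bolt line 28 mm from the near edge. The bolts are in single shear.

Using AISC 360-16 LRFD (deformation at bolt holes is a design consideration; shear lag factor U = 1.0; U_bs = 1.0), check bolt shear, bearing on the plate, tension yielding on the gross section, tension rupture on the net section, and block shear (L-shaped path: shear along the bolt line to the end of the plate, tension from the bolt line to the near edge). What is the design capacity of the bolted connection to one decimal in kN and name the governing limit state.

415.5 kN (block shear governs)

Bolt shear: A_b = π(16)²/4 = 201.06 mm². φR_n = 0.75 × 579 × 201.06 × 5 × 1 = 436.6 kN.
Bearing (12 mm plate, F_u = 450 MPa): end bolts L_c = 23 − 18/2 = 14, R_n = min(1.2×14×12×450, 2.4×16×12×450) = 90.72 kN/bolt; interior L_c = 52 − 18 = 34, R_n = 207.36 kN/bolt. φR_n = 0.75 × (1×90.72 + 4×207.36) = 690.1 kN.
Tension yield (gross): A_g = 129×12 = 1548 mm². φR_n = 0.90 × 345 × 1548 = 480.7 kN.
Tension rupture (net): A_n = (129 − 1×20)×12 = 1308 mm² (U = 1.0, A_e = A_n). φR_n = 0.75 × 450 × 1308 = 441.5 kN.
Block shear: shear path 1×[23+4×52] = 1×231 mm, A_gv = 2772, A_nv = 1×(231 − 4.5×20)×12 = 1692 mm²; tension to near edge: (28 − 0.5×20)×12 = 216 mm². R_n = min(0.6×450×1692, 0.6×345×2772) + 1.0×450×216 = min(456.84, 573.8) + 97.2 = 554.04 kN. φR_n = 0.75 × 554.04 = 415.5 kN.
Governing: min(436.6, 690.1, 480.7, 441.5, 415.5) = 415.5 kN → block shear.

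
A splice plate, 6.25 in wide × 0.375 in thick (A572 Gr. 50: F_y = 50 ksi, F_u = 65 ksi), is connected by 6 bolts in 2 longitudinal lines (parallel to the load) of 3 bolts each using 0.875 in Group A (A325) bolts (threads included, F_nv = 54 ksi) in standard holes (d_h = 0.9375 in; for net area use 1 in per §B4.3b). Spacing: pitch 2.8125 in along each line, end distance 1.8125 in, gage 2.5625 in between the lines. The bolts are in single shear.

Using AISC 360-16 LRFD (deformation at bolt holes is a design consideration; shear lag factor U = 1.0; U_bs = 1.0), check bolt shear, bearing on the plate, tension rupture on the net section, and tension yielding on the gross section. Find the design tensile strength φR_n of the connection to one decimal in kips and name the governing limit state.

77.7 kips (net-section rupture governs)

Bolt shear: A_b = π(0.875)²/4 = 0.60132 in². φR_n = 0.75 × 54 × 0.60132 × 6 × 1 = 146.1 kips.
Bearing (0.375 in plate, F_u = 65 ksi): end bolts L_c = 1.8125 − 0.9375/2 = 1.34375, R_n = min(1.2×1.34375×0.375×65, 2.4×0.875×0.375×65) = 39.305 kips/bolt; interior L_c = 2.8125 − 0.9375 = 1.875, R_n = 51.188 kips/bolt. φR_n = 0.75 × (2×39.305 + 4×51.188) = 212.5 kips.
Tension rupture (net): A_n = (6.25 − 2×1)×0.375 = 1.5938 in² (U = 1.0, A_e = A_n). φR_n = 0.75 × 65 × 1.5938 = 77.7 kips.
Tension yield (gross): A_g = 6.25×0.375 = 2.3438 in². φR_n = 0.90 × 50 × 2.3438 = 105.5 kips.
Governing: min(146.1, 212.5, 77.7, 105.5) = 77.7 kips → net-section rupture.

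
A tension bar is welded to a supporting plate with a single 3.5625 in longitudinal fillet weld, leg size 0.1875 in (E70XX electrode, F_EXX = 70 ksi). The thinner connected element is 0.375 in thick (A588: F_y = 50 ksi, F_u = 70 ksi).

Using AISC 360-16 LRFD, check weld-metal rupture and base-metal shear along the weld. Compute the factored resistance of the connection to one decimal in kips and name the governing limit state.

Weld metal: throat = 0.707×0.1875 = 0.13256 in, L = 3.5625 in. φR_n = 0.75 × 0.6 × 70 × 0.13256 × 3.5625 = 14.9 kips.
Base metal shear (0.375 in plate): yield φR_n = 1.0×0.6×50×0.375×3.5625 = 40.1 kips; rupture φR_n = 0.75×0.6×70×0.375×3.5625 = 42.1 kips; take 40.1 kips (yield).
Governing: min(14.9, 40.1) = 14.9 kips → weld metal.

14.9 kips (weld metal governs)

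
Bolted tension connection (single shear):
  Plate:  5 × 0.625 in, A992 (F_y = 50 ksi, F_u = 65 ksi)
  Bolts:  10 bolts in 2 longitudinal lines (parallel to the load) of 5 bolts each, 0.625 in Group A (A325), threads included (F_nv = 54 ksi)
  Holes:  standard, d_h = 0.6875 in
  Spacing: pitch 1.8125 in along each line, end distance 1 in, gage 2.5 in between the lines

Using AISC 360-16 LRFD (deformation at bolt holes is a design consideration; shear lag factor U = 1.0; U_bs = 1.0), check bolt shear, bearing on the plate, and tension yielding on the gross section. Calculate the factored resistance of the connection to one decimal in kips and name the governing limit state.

124.3 kips (bolt shear governs)

Bolt shear: A_b = π(0.625)²/4 = 0.3068 in². φR_n = 0.75 × 54 × 0.3068 × 10 × 1 = 124.3 kips.
Bearing (0.625 in plate, F_u = 65 ksi): end bolts L_c = 1 − 0.6875/2 = 0.65625, R_n = min(1.2×0.65625×0.625×65, 2.4×0.625×0.625×65) = 31.992 kips/bolt; interior L_c = 1.8125 − 0.6875 = 1.125, R_n = 54.844 kips/bolt. φR_n = 0.75 × (2×31.992 + 8×54.844) = 377.1 kips.
Tension yield (gross): A_g = 5×0.625 = 3.125 in². φR_n = 0.90 × 50 × 3.125 = 140.6 kips.
Governing: min(124.3, 377.1, 140.6) = 124.3 kips → bolt shear.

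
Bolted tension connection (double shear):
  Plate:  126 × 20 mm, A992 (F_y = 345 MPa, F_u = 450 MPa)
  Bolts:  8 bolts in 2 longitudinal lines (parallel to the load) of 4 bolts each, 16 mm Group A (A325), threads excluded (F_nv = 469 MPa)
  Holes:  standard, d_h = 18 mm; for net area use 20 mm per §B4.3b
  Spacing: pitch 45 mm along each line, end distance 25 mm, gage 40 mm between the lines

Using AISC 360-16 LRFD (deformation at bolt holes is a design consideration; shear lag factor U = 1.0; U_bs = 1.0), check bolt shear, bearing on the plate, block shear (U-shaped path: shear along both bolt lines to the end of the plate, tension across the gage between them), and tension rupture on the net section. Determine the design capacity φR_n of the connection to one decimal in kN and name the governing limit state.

580.5 kN (net-section rupture governs)

Bolt shear: A_b = π(16)²/4 = 201.06 mm². φR_n = 0.75 × 469 × 201.06 × 8 × 2 = 1131.6 kN.
Bearing (20 mm plate, F_u = 450 MPa): end bolts L_c = 25 − 18/2 = 16, R_n = min(1.2×16×20×450, 2.4×16×20×450) = 172.8 kN/bolt; interior L_c = 45 − 18 = 27, R_n = 291.6 kN/bolt. φR_n = 0.75 × (2×172.8 + 6×291.6) = 1571.4 kN.
Block shear: shear path 2×[25+3×45] = 2×160 mm, A_gv = 6400, A_nv = 2×(160 − 3.5×20)×20 = 3600 mm²; tension across gage: (40 − 1×20)×20 = 400 mm². R_n = min(0.6×450×3600, 0.6×345×6400) + 1.0×450×400 = min(972, 1324.8) + 180 = 1152 kN. φR_n = 0.75 × 1152 = 864.0 kN.
Tension rupture (net): A_n = (126 − 2×20)×20 = 1720 mm² (U = 1.0, A_e = A_n). φR_n = 0.75 × 450 × 1720 = 580.5 kN.
Governing: min(1131.6, 1571.4, 864.0, 580.5) = 580.5 kN → net-section rupture.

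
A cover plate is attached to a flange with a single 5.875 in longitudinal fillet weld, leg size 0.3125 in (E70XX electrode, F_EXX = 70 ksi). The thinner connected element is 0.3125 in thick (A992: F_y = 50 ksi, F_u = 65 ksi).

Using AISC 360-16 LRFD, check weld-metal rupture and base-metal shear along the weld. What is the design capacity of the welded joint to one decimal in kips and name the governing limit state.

40.9 kips (weld metal governs)

Weld metal: throat = 0.707×0.3125 = 0.22094 in, L = 5.875 in. φR_n = 0.75 × 0.6 × 70 × 0.22094 × 5.875 = 40.9 kips.
Base metal shear (0.3125 in plate): yield φR_n = 1.0×0.6×50×0.3125×5.875 = 55.1 kips; rupture φR_n = 0.75×0.6×65×0.3125×5.875 = 53.7 kips; take 53.7 kips (rupture).
Governing: min(40.9, 53.7) = 40.9 kips → weld metal.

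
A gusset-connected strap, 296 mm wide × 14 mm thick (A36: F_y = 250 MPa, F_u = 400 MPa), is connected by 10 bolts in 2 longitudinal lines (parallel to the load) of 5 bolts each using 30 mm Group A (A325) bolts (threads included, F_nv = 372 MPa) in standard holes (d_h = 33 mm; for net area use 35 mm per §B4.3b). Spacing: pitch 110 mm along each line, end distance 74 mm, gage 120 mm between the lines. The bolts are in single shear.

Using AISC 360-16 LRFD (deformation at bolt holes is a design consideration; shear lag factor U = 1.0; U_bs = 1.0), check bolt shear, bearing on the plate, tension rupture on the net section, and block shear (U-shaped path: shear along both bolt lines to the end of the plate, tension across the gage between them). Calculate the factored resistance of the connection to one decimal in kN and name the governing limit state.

Bolt shear: A_b = π(30)²/4 = 706.86 mm². φR_n = 0.75 × 372 × 706.86 × 10 × 1 = 1972.1 kN.
Bearing (14 mm plate, F_u = 400 MPa): end bolts L_c = 74 − 33/2 = 57.5, R_n = min(1.2×57.5×14×400, 2.4×30×14×400) = 386.4 kN/bolt; interior L_c = 110 − 33 = 77, R_n = 403.2 kN/bolt. φR_n = 0.75 × (2×386.4 + 8×403.2) = 2998.8 kN.
Tension rupture (net): A_n = (296 − 2×35)×14 = 3164 mm² (U = 1.0, A_e = A_n). φR_n = 0.75 × 400 × 3164 = 949.2 kN.
Block shear: shear path 2×[74+4×110] = 2×514 mm, A_gv = 14392, A_nv = 2×(514 − 4.5×35)×14 = 9982 mm²; tension across gage: (120 − 1×35)×14 = 1190 mm². R_n = min(0.6×400×9982, 0.6×250×14392) + 1.0×400×1190 = min(2395.7, 2158.8) + 476 = 2634.8 kN. φR_n = 0.75 × 2634.8 = 1976.1 kN.
Governing: min(1972.1, 2998.8, 949.2, 1976.1) = 949.2 kN → net-section rupture.

949.2 kN (net-section rupture governs)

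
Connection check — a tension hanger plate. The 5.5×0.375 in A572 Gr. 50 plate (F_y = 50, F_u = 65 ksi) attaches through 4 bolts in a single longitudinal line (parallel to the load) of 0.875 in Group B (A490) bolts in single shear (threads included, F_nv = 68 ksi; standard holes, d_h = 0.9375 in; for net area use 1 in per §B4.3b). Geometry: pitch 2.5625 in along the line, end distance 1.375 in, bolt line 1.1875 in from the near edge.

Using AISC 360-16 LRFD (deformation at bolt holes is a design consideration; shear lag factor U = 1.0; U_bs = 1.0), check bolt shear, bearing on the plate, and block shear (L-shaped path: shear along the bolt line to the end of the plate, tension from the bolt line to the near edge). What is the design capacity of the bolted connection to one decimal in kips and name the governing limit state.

Bolt shear: A_b = π(0.875)²/4 = 0.60132 in². φR_n = 0.75 × 68 × 0.60132 × 4 × 1 = 122.7 kips.
Bearing (0.375 in plate, F_u = 65 ksi): end bolts L_c = 1.375 − 0.9375/2 = 0.90625, R_n = min(1.2×0.90625×0.375×65, 2.4×0.875×0.375×65) = 26.508 kips/bolt; interior L_c = 2.5625 − 0.9375 = 1.625, R_n = 47.531 kips/bolt. φR_n = 0.75 × (1×26.508 + 3×47.531) = 126.8 kips.
Block shear: shear path 1×[1.375+3×2.5625] = 1×9.0625 in, A_gv = 3.3984, A_nv = 1×(9.0625 − 3.5×1)×0.375 = 2.0859 in²; tension to near edge: (1.1875 − 0.5×1)×0.375 = 0.25781 in². R_n = min(0.6×65×2.0859, 0.6×50×3.3984) + 1.0×65×0.25781 = min(81.35, 101.95) + 16.758 = 98.108 kips. φR_n = 0.75 × 98.108 = 73.6 kips.
Governing: min(122.7, 126.8, 73.6) = 73.6 kips → block shear.

73.6 kips (block shear governs)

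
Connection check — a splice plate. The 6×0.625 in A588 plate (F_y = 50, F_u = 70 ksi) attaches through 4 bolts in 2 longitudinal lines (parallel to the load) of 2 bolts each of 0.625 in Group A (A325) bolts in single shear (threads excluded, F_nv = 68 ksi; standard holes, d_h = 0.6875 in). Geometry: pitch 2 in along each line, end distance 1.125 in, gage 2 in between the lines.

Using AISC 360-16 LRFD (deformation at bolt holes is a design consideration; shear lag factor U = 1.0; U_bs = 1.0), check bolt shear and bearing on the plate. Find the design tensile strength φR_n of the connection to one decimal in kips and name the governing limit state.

62.6 kips (bolt shear governs)

Bolt shear: A_b = π(0.625)²/4 = 0.3068 in². φR_n = 0.75 × 68 × 0.3068 × 4 × 1 = 62.6 kips.
Bearing (0.625 in plate, F_u = 70 ksi): end bolts L_c = 1.125 − 0.6875/2 = 0.78125, R_n = min(1.2×0.78125×0.625×70, 2.4×0.625×0.625×70) = 41.016 kips/bolt; interior L_c = 2 − 0.6875 = 1.3125, R_n = 65.625 kips/bolt. φR_n = 0.75 × (2×41.016 + 2×65.625) = 160.0 kips.
Governing: min(62.6, 160.0) = 62.6 kips → bolt shear.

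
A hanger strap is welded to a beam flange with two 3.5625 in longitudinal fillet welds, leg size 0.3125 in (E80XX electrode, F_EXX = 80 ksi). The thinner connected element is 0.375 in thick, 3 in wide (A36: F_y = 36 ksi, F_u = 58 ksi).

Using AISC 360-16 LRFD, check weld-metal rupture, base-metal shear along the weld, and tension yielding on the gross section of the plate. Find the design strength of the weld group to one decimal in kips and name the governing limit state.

Weld metal: throat = 0.707×0.3125 = 0.22094 in, L = 2×3.5625 = 7.125 in. φR_n = 0.75 × 0.6 × 80 × 0.22094 × 7.125 = 56.7 kips.
Base metal shear (0.375 in plate): yield φR_n = 1.0×0.6×36×0.375×7.125 = 57.7 kips; rupture φR_n = 0.75×0.6×58×0.375×7.125 = 69.7 kips; take 57.7 kips (yield).
Tension yield (gross): A_g = 3×0.375 = 1.125 in². φR_n = 0.90 × 36 × 1.125 = 36.5 kips.
Governing: min(56.7, 57.7, 36.5) = 36.5 kips → gross-section yield.

36.5 kips (gross-section yield governs)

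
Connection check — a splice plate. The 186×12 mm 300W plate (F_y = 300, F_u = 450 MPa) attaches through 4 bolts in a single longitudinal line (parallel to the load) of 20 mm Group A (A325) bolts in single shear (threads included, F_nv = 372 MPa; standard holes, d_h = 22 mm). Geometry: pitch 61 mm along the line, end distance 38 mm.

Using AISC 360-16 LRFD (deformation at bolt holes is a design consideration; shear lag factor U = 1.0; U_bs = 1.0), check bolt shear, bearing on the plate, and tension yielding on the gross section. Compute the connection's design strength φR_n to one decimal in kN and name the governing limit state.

Bolt shear: A_b = π(20)²/4 = 314.16 mm². φR_n = 0.75 × 372 × 314.16 × 4 × 1 = 350.6 kN.
Bearing (12 mm plate, F_u = 450 MPa): end bolts L_c = 38 − 22/2 = 27, R_n = min(1.2×27×12×450, 2.4×20×12×450) = 174.96 kN/bolt; interior L_c = 61 − 22 = 39, R_n = 252.72 kN/bolt. φR_n = 0.75 × (1×174.96 + 3×252.72) = 699.8 kN.
Tension yield (gross): A_g = 186×12 = 2232 mm². φR_n = 0.90 × 300 × 2232 = 602.6 kN.
Governing: min(350.6, 699.8, 602.6) = 350.6 kN → bolt shear.

350.6 kN (bolt shear governs)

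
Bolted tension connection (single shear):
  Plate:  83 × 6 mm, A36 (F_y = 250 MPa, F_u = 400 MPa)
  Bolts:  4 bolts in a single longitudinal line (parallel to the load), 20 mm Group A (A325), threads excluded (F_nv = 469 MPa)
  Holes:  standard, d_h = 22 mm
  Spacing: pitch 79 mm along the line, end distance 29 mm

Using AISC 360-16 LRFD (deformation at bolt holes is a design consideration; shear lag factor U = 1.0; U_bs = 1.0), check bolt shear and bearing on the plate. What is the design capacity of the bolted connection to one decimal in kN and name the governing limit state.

Bolt shear: A_b = π(20)²/4 = 314.16 mm². φR_n = 0.75 × 469 × 314.16 × 4 × 1 = 442.0 kN.
Bearing (6 mm plate, F_u = 400 MPa): end bolts L_c = 29 − 22/2 = 18, R_n = min(1.2×18×6×400, 2.4×20×6×400) = 51.84 kN/bolt; interior L_c = 79 − 22 = 57, R_n = 115.2 kN/bolt. φR_n = 0.75 × (1×51.84 + 3×115.2) = 298.1 kN.
Governing: min(442.0, 298.1) = 298.1 kN → bearing.

298.1 kN (bearing governs)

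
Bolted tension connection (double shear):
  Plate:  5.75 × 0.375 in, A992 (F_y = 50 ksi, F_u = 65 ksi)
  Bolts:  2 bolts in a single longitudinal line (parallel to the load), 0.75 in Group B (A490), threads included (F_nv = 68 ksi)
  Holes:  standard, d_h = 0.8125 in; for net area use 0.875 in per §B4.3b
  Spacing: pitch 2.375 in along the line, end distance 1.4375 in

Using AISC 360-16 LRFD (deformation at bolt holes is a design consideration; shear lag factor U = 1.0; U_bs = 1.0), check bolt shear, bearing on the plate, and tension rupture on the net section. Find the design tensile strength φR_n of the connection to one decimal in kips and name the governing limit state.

Bolt shear: A_b = π(0.75)²/4 = 0.44179 in². φR_n = 0.75 × 68 × 0.44179 × 2 × 2 = 90.1 kips.
Bearing (0.375 in plate, F_u = 65 ksi): end bolts L_c = 1.4375 − 0.8125/2 = 1.03125, R_n = min(1.2×1.03125×0.375×65, 2.4×0.75×0.375×65) = 30.164 kips/bolt; interior L_c = 2.375 − 0.8125 = 1.5625, R_n = 43.875 kips/bolt. φR_n = 0.75 × (1×30.164 + 1×43.875) = 55.5 kips.
Tension rupture (net): A_n = (5.75 − 1×0.875)×0.375 = 1.8281 in² (U = 1.0, A_e = A_n). φR_n = 0.75 × 65 × 1.8281 = 89.1 kips.
Governing: min(90.1, 55.5, 89.1) = 55.5 kips → bearing.

55.5 kips (bearing governs)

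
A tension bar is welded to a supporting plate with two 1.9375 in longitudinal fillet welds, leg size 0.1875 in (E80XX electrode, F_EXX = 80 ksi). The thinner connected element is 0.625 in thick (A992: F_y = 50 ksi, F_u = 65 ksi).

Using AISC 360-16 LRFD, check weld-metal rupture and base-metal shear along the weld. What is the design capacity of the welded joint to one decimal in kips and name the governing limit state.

18.5 kips (weld metal governs)

Weld metal: throat = 0.707×0.1875 = 0.13256 in, L = 2×1.9375 = 3.875 in. φR_n = 0.75 × 0.6 × 80 × 0.13256 × 3.875 = 18.5 kips.
Base metal shear (0.625 in plate): yield φR_n = 1.0×0.6×50×0.625×3.875 = 72.7 kips; rupture φR_n = 0.75×0.6×65×0.625×3.875 = 70.8 kips; take 70.8 kips (rupture).
Governing: min(18.5, 70.8) = 18.5 kips → weld metal.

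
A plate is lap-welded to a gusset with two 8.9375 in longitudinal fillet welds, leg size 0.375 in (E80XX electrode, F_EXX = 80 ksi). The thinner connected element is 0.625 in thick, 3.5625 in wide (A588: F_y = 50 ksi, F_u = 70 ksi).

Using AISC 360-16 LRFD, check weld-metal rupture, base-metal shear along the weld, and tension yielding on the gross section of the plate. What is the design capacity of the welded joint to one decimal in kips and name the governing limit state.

Weld metal: throat = 0.707×0.375 = 0.26513 in, L = 2×8.9375 = 17.875 in. φR_n = 0.75 × 0.6 × 80 × 0.26513 × 17.875 = 170.6 kips.
Base metal shear (0.625 in plate): yield φR_n = 1.0×0.6×50×0.625×17.875 = 335.2 kips; rupture φR_n = 0.75×0.6×70×0.625×17.875 = 351.9 kips; take 335.2 kips (yield).
Tension yield (gross): A_g = 3.5625×0.625 = 2.2266 in². φR_n = 0.90 × 50 × 2.2266 = 100.2 kips.
Governing: min(170.6, 335.2, 100.2) = 100.2 kips → gross-section yield.

100.2 kips (gross-section yield governs)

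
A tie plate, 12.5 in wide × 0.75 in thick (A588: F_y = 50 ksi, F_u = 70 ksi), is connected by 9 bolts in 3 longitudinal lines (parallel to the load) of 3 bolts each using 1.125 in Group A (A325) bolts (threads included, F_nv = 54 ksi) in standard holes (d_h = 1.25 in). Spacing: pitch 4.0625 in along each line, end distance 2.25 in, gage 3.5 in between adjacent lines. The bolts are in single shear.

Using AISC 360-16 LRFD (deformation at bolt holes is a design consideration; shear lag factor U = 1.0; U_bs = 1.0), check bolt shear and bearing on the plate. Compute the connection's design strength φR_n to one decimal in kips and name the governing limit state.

Bolt shear: A_b = π(1.125)²/4 = 0.99402 in². φR_n = 0.75 × 54 × 0.99402 × 9 × 1 = 362.3 kips.
Bearing (0.75 in plate, F_u = 70 ksi): end bolts L_c = 2.25 − 1.25/2 = 1.625, R_n = min(1.2×1.625×0.75×70, 2.4×1.125×0.75×70) = 102.38 kips/bolt; interior L_c = 4.0625 − 1.25 = 2.8125, R_n = 141.75 kips/bolt. φR_n = 0.75 × (3×102.38 + 6×141.75) = 868.2 kips.
Governing: min(362.3, 868.2) = 362.3 kips → bolt shear.

362.3 kips (bolt shear governs)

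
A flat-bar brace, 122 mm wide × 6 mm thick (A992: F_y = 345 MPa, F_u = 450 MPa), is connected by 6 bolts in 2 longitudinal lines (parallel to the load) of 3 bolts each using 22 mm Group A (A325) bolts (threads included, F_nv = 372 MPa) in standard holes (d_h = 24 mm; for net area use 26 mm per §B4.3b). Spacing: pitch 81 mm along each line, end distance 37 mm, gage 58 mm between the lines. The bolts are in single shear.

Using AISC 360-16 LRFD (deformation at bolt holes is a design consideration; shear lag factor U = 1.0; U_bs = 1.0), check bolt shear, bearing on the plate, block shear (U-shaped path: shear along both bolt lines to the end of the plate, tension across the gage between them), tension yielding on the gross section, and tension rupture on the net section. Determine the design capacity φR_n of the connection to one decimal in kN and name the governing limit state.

141.8 kN (net-section rupture governs)

Bolt shear: A_b = π(22)²/4 = 380.13 mm². φR_n = 0.75 × 372 × 380.13 × 6 × 1 = 636.3 kN.
Bearing (6 mm plate, F_u = 450 MPa): end bolts L_c = 37 − 24/2 = 25, R_n = min(1.2×25×6×450, 2.4×22×6×450) = 81 kN/bolt; interior L_c = 81 − 24 = 57, R_n = 142.56 kN/bolt. φR_n = 0.75 × (2×81 + 4×142.56) = 549.2 kN.
Block shear: shear path 2×[37+2×81] = 2×199 mm, A_gv = 2388, A_nv = 2×(199 − 2.5×26)×6 = 1608 mm²; tension across gage: (58 − 1×26)×6 = 192 mm². R_n = min(0.6×450×1608, 0.6×345×2388) + 1.0×450×192 = min(434.16, 494.32) + 86.4 = 520.56 kN. φR_n = 0.75 × 520.56 = 390.4 kN.
Tension yield (gross): A_g = 122×6 = 732 mm². φR_n = 0.90 × 345 × 732 = 227.3 kN.
Tension rupture (net): A_n = (122 − 2×26)×6 = 420 mm² (U = 1.0, A_e = A_n). φR_n = 0.75 × 450 × 420 = 141.8 kN.
Governing: min(636.3, 549.2, 390.4, 227.3, 141.8) = 141.8 kN → net-section rupture.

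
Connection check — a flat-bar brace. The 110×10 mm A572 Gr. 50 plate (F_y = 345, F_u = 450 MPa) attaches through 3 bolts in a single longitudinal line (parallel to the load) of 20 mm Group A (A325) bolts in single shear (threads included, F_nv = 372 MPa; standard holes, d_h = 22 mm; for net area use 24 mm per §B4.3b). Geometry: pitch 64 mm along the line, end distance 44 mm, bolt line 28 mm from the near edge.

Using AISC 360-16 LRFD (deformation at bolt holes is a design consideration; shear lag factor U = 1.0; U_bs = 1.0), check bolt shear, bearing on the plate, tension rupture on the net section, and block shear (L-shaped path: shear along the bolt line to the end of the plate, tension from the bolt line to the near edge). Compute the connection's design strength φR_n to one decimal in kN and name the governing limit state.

Bolt shear: A_b = π(20)²/4 = 314.16 mm². φR_n = 0.75 × 372 × 314.16 × 3 × 1 = 263.0 kN.
Bearing (10 mm plate, F_u = 450 MPa): end bolts L_c = 44 − 22/2 = 33, R_n = min(1.2×33×10×450, 2.4×20×10×450) = 178.2 kN/bolt; interior L_c = 64 − 22 = 42, R_n = 216 kN/bolt. φR_n = 0.75 × (1×178.2 + 2×216) = 457.7 kN.
Tension rupture (net): A_n = (110 − 1×24)×10 = 860 mm² (U = 1.0, A_e = A_n). φR_n = 0.75 × 450 × 860 = 290.3 kN.
Block shear: shear path 1×[44+2×64] = 1×172 mm, A_gv = 1720, A_nv = 1×(172 − 2.5×24)×10 = 1120 mm²; tension to near edge: (28 − 0.5×24)×10 = 160 mm². R_n = min(0.6×450×1120, 0.6×345×1720) + 1.0×450×160 = min(302.4, 356.04) + 72 = 374.4 kN. φR_n = 0.75 × 374.4 = 280.8 kN.
Governing: min(263.0, 457.7, 290.3, 280.8) = 263.0 kN → bolt shear.

263.0 kN (bolt shear governs)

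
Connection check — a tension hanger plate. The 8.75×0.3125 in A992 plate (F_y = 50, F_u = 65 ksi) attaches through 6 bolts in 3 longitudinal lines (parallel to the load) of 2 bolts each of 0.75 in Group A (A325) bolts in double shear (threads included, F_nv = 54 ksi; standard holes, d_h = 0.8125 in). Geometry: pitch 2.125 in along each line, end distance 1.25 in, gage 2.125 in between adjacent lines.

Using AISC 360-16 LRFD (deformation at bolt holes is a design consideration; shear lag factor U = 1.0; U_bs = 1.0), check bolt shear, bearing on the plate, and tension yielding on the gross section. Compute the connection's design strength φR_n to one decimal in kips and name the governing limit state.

Bolt shear: A_b = π(0.75)²/4 = 0.44179 in². φR_n = 0.75 × 54 × 0.44179 × 6 × 2 = 214.7 kips.
Bearing (0.3125 in plate, F_u = 65 ksi): end bolts L_c = 1.25 − 0.8125/2 = 0.84375, R_n = min(1.2×0.84375×0.3125×65, 2.4×0.75×0.3125×65) = 20.566 kips/bolt; interior L_c = 2.125 − 0.8125 = 1.3125, R_n = 31.992 kips/bolt. φR_n = 0.75 × (3×20.566 + 3×31.992) = 118.3 kips.
Tension yield (gross): A_g = 8.75×0.3125 = 2.7344 in². φR_n = 0.90 × 50 × 2.7344 = 123.0 kips.
Governing: min(214.7, 118.3, 123.0) = 118.3 kips → bearing.

118.3 kips (bearing governs)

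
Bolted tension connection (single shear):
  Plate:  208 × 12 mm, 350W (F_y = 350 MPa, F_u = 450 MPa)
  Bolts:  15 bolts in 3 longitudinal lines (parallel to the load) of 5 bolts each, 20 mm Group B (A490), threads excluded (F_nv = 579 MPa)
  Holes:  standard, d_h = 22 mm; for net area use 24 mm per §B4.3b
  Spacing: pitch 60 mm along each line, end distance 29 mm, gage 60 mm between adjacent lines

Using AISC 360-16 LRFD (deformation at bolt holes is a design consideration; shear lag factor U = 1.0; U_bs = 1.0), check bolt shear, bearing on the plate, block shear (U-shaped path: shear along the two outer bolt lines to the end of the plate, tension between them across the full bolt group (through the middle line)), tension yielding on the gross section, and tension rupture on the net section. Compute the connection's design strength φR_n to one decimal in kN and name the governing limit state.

Bolt shear: A_b = π(20)²/4 = 314.16 mm². φR_n = 0.75 × 579 × 314.16 × 15 × 1 = 2046.4 kN.
Bearing (12 mm plate, F_u = 450 MPa): end bolts L_c = 29 − 22/2 = 18, R_n = min(1.2×18×12×450, 2.4×20×12×450) = 116.64 kN/bolt; interior L_c = 60 − 22 = 38, R_n = 246.24 kN/bolt. φR_n = 0.75 × (3×116.64 + 12×246.24) = 2478.6 kN.
Block shear: shear path 2×[29+4×60] = 2×269 mm, A_gv = 6456, A_nv = 2×(269 − 4.5×24)×12 = 3864 mm²; tension across gage: (120 − 2×24)×12 = 864 mm². R_n = min(0.6×450×3864, 0.6×350×6456) + 1.0×450×864 = min(1043.3, 1355.8) + 388.8 = 1432.1 kN. φR_n = 0.75 × 1432.1 = 1074.1 kN.
Tension yield (gross): A_g = 208×12 = 2496 mm². φR_n = 0.90 × 350 × 2496 = 786.2 kN.
Tension rupture (net): A_n = (208 − 3×24)×12 = 1632 mm² (U = 1.0, A_e = A_n). φR_n = 0.75 × 450 × 1632 = 550.8 kN.
Governing: min(2046.4, 2478.6, 1074.1, 786.2, 550.8) = 550.8 kN → net-section rupture.

550.8 kN (net-section rupture governs)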